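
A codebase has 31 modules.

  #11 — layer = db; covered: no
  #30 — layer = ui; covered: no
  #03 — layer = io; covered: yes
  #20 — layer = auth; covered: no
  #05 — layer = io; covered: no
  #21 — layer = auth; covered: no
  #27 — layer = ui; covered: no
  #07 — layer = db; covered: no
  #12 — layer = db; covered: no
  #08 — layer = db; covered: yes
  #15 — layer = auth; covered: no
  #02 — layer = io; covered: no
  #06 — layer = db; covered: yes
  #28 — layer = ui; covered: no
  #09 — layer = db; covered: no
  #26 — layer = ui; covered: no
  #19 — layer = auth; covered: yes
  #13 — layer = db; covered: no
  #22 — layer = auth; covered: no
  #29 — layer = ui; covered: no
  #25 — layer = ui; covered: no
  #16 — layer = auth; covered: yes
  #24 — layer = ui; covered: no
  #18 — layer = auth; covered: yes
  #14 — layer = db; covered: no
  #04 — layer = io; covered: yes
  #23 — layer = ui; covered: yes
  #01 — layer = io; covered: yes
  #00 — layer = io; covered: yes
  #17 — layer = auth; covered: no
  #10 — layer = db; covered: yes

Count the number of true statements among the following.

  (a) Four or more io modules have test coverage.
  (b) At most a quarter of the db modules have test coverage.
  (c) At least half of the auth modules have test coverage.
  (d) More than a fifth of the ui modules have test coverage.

(a) io: |A| = 6, |A ∩ B| = 4; needs |A ∩ B| ≥ 4 — true.
(b) db: |A| = 9, |A ∩ B| = 3; needs |A ∩ B| / |A| ≤ 1/4 — false.
(c) auth: |A| = 8, |A ∩ B| = 3; needs |A ∩ B| ≥ |A ∖ B| — false.
(d) ui: |A| = 8, |A ∩ B| = 1; needs |A ∩ B| / |A| > 1/5 — false.

1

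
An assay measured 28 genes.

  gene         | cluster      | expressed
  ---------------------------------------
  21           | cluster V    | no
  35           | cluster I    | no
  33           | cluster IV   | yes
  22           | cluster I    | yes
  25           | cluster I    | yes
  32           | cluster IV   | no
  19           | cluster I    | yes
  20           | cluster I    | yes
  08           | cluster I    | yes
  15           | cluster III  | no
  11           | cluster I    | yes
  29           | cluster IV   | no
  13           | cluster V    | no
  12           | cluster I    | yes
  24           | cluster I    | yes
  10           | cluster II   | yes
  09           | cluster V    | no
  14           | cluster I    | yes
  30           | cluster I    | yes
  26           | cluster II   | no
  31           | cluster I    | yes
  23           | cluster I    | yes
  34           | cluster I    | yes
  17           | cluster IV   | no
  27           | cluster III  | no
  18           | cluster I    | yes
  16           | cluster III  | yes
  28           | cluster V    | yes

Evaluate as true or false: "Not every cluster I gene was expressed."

True

The determiner here denotes the relation: A ⊄ B (|A ∖ B| ≥ 1).
|A| = 15, |A ∩ B| = 14, |A ∖ B| = 1.
So the statement is true.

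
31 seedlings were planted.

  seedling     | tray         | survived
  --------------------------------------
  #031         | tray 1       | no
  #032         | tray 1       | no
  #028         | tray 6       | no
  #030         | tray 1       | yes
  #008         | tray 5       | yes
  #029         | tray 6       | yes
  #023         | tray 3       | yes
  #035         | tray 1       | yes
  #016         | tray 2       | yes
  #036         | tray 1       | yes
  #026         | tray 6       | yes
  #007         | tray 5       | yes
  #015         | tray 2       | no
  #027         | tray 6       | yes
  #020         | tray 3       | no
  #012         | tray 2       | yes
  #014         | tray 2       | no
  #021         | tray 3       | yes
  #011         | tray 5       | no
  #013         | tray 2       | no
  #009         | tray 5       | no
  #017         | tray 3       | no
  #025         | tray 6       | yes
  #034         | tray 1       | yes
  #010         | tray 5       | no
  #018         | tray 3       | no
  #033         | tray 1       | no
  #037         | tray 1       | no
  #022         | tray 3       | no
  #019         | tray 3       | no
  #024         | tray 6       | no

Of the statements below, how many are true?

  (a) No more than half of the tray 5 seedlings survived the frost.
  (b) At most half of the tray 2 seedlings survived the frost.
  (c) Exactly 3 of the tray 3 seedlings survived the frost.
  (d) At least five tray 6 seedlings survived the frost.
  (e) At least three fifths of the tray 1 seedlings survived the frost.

(a) tray 5: |A| = 5, |A ∩ B| = 2; needs |A ∩ B| ≤ |A ∖ B| — true.
(b) tray 2: |A| = 5, |A ∩ B| = 2; needs |A ∩ B| ≤ |A ∖ B| — true.
(c) tray 3: |A| = 7, |A ∩ B| = 2; needs |A ∩ B| = 3 — false.
(d) tray 6: |A| = 6, |A ∩ B| = 4; needs |A ∩ B| ≥ 5 — false.
(e) tray 1: |A| = 8, |A ∩ B| = 4; needs |A ∩ B| / |A| ≥ 3/5 — false.

2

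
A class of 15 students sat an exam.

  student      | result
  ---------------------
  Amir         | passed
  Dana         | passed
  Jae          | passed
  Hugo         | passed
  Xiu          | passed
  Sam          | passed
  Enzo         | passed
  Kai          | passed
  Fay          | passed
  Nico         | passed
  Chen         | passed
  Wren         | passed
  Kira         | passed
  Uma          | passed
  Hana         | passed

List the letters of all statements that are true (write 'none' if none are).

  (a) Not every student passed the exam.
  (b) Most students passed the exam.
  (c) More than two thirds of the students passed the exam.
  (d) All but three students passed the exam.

|A| = 15, |A ∩ B| = 15, |A ∖ B| = 0.
(a) A ⊄ B (|A ∖ B| ≥ 1): fails.
(b) |A ∩ B| > |A ∖ B|: holds.
(c) |A ∩ B| / |A| > 2/3: holds.
(d) |A ∖ B| = 3: fails.

(b), (c)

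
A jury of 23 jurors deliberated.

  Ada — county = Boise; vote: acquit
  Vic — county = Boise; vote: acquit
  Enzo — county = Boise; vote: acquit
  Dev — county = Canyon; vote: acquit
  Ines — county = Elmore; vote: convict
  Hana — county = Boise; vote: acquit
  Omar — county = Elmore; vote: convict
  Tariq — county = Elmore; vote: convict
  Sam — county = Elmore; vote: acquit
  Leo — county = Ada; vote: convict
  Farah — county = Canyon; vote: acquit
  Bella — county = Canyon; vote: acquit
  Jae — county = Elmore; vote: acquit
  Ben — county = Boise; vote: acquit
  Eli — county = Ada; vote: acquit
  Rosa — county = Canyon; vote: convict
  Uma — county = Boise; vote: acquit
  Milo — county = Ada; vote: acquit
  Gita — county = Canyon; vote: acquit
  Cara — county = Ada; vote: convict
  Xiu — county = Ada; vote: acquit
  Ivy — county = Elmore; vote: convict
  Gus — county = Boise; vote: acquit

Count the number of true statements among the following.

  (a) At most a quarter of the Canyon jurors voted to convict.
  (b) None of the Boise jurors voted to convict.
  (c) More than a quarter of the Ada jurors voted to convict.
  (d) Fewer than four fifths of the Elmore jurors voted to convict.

(a) Canyon: |A| = 5, |A ∩ B| = 1; needs |A ∩ B| / |A| ≤ 1/4 — true.
(b) Boise: |A| = 7, |A ∩ B| = 0; needs A ∩ B = ∅ (|A ∩ B| = 0) — true.
(c) Ada: |A| = 5, |A ∩ B| = 2; needs |A ∩ B| / |A| > 1/4 — true.
(d) Elmore: |A| = 6, |A ∩ B| = 4; needs |A ∩ B| / |A| < 4/5 — true.

4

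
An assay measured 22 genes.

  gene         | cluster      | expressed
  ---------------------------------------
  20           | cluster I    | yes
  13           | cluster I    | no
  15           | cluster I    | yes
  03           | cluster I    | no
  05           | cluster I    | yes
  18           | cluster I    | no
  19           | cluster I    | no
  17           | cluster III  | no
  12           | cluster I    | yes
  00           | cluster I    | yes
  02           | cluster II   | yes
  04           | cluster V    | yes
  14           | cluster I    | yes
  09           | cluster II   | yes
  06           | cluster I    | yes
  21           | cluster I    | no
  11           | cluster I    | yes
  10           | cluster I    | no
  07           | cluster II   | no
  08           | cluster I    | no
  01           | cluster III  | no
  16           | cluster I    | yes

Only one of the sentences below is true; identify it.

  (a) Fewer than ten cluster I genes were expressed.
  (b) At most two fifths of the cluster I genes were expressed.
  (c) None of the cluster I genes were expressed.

|A| = 16, |A ∩ B| = 9, |A ∖ B| = 7.
(a) requires |A ∩ B| < 10: true.
(b) requires |A ∩ B| / |A| ≤ 2/5: false.
(c) requires A ∩ B = ∅ (|A ∩ B| = 0): false.

(a)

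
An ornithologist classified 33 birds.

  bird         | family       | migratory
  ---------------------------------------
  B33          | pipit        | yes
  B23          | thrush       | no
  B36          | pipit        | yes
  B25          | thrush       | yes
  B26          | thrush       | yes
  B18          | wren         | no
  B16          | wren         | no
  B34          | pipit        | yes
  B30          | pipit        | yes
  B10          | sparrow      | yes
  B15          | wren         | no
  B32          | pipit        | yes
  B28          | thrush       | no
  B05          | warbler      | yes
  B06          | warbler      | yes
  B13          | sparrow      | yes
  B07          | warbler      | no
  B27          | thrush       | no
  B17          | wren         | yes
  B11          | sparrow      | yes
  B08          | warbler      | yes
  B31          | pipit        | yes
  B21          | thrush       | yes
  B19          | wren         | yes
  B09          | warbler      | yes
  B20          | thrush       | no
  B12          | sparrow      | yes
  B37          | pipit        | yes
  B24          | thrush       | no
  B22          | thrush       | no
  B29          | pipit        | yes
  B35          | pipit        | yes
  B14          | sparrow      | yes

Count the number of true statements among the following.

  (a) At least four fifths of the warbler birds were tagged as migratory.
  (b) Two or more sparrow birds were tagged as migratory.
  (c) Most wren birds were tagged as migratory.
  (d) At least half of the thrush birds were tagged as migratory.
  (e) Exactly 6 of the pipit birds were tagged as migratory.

(a) warbler: |A| = 5, |A ∩ B| = 4; needs |A ∩ B| / |A| ≥ 4/5 — true.
(b) sparrow: |A| = 5, |A ∩ B| = 5; needs |A ∩ B| ≥ 2 — true.
(c) wren: |A| = 5, |A ∩ B| = 2; needs |A ∩ B| > |A ∖ B| — false.
(d) thrush: |A| = 9, |A ∩ B| = 3; needs |A ∩ B| ≥ |A ∖ B| — false.
(e) pipit: |A| = 9, |A ∩ B| = 9; needs |A ∩ B| = 6 — false.

2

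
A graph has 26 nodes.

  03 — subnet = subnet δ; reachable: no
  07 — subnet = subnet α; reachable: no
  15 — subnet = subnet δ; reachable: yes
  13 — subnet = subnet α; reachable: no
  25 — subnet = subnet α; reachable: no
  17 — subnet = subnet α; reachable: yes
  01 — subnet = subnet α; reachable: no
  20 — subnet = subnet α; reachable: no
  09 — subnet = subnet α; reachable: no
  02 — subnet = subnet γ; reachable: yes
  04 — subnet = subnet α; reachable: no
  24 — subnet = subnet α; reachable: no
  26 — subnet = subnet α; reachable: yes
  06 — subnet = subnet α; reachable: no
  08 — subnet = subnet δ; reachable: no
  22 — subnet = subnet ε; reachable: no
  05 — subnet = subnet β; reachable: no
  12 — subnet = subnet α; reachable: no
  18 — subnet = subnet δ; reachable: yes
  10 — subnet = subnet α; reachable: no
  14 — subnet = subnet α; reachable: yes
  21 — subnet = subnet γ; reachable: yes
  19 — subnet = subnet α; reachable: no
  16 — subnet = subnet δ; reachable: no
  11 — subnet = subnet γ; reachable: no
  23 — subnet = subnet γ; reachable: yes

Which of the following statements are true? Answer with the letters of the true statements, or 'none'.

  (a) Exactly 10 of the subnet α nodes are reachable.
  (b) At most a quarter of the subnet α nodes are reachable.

|A| = 15, |A ∩ B| = 3, |A ∖ B| = 12.
(a) |A ∩ B| = 10: fails.
(b) |A ∩ B| / |A| ≤ 1/4: holds.

(b)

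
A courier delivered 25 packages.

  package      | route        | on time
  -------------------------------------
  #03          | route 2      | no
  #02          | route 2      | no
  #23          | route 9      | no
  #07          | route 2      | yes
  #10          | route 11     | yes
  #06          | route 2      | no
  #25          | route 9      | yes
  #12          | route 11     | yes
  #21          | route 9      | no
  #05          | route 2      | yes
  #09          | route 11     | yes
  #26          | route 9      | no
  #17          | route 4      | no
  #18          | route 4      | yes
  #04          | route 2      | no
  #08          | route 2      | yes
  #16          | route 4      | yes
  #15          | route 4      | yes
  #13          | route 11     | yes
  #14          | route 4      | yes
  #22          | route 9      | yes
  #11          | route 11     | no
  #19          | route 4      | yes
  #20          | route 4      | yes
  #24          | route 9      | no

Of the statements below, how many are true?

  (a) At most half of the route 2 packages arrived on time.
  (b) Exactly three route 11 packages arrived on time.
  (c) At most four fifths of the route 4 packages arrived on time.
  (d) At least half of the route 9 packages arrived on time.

1

(a) route 2: |A| = 7, |A ∩ B| = 3; needs |A ∩ B| ≤ |A ∖ B| — true.
(b) route 11: |A| = 5, |A ∩ B| = 4; needs |A ∩ B| = 3 — false.
(c) route 4: |A| = 7, |A ∩ B| = 6; needs |A ∩ B| / |A| ≤ 4/5 — false.
(d) route 9: |A| = 6, |A ∩ B| = 2; needs |A ∩ B| ≥ |A ∖ B| — false.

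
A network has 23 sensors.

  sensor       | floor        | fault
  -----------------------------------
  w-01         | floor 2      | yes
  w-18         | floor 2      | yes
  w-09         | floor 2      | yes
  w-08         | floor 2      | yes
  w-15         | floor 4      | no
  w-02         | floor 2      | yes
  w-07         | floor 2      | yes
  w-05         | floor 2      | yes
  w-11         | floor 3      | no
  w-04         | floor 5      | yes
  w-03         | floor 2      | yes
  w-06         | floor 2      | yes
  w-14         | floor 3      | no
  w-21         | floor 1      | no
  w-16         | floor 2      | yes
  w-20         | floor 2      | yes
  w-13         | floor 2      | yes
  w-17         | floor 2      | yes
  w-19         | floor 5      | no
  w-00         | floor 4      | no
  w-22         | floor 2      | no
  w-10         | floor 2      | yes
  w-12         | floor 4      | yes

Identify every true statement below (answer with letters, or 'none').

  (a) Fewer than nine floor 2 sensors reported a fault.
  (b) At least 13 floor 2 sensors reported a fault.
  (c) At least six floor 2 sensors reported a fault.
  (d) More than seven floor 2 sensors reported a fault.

|A| = 15, |A ∩ B| = 14, |A ∖ B| = 1.
(a) |A ∩ B| < 9: fails.
(b) |A ∩ B| ≥ 13: holds.
(c) |A ∩ B| ≥ 6: holds.
(d) |A ∩ B| > 7: holds.

(b), (c), (d)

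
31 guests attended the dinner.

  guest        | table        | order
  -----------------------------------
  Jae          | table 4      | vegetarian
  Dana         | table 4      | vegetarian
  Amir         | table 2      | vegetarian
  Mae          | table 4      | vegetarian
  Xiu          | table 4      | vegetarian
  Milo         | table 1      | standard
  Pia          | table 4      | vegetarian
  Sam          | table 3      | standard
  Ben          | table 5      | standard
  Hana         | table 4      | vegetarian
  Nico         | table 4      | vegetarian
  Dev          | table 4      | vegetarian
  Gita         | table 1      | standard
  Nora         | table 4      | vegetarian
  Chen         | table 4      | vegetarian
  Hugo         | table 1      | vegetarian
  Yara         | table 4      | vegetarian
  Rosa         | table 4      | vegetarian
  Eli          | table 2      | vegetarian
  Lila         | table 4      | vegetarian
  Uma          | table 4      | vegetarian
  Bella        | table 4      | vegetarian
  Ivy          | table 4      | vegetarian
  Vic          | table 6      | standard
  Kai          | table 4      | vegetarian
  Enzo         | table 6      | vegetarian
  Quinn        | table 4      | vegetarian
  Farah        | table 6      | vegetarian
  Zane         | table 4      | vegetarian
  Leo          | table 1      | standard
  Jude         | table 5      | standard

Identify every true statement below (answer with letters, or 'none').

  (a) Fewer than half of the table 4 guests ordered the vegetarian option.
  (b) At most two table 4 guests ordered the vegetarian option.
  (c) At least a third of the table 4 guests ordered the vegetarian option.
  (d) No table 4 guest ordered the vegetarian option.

(c)

|A| = 19, |A ∩ B| = 19, |A ∖ B| = 0.
(a) |A ∩ B| < |A ∖ B|: fails.
(b) |A ∩ B| ≤ 2: fails.
(c) |A ∩ B| / |A| ≥ 1/3: holds.
(d) A ∩ B = ∅ (|A ∩ B| = 0): fails.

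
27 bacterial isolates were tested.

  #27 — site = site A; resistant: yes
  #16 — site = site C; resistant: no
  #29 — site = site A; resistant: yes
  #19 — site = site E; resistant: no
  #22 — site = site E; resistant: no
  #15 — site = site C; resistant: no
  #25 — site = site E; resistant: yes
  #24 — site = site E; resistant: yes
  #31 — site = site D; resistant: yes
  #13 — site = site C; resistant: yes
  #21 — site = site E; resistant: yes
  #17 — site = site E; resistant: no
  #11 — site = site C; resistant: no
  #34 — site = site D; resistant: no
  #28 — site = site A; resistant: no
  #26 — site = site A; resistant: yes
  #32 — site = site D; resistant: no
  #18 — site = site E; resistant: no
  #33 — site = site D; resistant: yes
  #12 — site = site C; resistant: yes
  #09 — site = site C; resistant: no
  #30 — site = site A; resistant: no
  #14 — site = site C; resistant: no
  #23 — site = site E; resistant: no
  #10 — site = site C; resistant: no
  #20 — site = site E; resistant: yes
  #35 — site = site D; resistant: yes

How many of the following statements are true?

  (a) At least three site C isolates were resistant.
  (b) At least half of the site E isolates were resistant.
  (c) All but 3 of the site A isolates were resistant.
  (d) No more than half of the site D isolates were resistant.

(a) site C: |A| = 8, |A ∩ B| = 2; needs |A ∩ B| ≥ 3 — false.
(b) site E: |A| = 9, |A ∩ B| = 4; needs |A ∩ B| ≥ |A ∖ B| — false.
(c) site A: |A| = 5, |A ∩ B| = 3; needs |A ∖ B| = 3 — false.
(d) site D: |A| = 5, |A ∩ B| = 3; needs |A ∩ B| ≤ |A ∖ B| — false.

0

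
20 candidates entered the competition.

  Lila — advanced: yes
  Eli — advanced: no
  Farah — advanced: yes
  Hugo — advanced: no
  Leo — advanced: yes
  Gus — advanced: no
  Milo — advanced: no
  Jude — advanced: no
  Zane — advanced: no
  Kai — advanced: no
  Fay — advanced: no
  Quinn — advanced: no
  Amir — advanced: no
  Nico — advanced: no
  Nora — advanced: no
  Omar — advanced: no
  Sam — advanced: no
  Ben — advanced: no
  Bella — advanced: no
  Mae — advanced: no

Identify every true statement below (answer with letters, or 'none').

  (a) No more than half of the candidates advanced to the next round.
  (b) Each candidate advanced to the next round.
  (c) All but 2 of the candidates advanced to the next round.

(a)

|A| = 20, |A ∩ B| = 3, |A ∖ B| = 17.
(a) |A ∩ B| ≤ |A ∖ B|: holds.
(b) A ⊆ B, i.e. every element of A is in B (|A ∖ B| = 0): fails.
(c) |A ∖ B| = 2: fails.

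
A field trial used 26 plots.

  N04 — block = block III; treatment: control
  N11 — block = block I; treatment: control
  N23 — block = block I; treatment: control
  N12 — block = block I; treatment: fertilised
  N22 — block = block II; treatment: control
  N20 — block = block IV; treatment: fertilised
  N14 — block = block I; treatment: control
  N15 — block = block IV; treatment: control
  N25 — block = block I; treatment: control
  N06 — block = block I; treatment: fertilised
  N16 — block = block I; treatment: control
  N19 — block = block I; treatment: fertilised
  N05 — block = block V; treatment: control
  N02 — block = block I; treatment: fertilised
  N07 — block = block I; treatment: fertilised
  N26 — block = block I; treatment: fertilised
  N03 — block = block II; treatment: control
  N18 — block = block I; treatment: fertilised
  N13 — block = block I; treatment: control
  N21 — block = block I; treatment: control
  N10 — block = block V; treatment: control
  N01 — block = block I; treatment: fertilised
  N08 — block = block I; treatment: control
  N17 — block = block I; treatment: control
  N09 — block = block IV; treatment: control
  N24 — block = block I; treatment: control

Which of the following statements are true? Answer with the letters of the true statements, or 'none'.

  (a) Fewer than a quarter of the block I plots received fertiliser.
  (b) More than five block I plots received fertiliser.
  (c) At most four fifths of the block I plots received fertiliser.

|A| = 18, |A ∩ B| = 8, |A ∖ B| = 10.
(a) |A ∩ B| / |A| < 1/4: fails.
(b) |A ∩ B| > 5: holds.
(c) |A ∩ B| / |A| ≤ 4/5: holds.

(b), (c)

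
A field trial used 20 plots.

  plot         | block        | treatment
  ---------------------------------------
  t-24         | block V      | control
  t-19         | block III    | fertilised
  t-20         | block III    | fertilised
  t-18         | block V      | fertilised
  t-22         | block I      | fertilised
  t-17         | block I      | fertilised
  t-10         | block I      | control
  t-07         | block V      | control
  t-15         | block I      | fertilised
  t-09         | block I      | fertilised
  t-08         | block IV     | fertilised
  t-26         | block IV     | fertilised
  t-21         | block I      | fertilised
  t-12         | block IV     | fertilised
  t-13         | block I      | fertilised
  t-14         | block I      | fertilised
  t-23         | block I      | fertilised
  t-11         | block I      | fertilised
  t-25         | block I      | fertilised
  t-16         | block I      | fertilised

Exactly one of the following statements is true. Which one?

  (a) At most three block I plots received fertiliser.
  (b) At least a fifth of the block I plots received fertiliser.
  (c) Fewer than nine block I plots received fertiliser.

(b)

|A| = 12, |A ∩ B| = 11, |A ∖ B| = 1.
(a) requires |A ∩ B| ≤ 3: false.
(b) requires |A ∩ B| / |A| ≥ 1/5: true.
(c) requires |A ∩ B| < 9: false.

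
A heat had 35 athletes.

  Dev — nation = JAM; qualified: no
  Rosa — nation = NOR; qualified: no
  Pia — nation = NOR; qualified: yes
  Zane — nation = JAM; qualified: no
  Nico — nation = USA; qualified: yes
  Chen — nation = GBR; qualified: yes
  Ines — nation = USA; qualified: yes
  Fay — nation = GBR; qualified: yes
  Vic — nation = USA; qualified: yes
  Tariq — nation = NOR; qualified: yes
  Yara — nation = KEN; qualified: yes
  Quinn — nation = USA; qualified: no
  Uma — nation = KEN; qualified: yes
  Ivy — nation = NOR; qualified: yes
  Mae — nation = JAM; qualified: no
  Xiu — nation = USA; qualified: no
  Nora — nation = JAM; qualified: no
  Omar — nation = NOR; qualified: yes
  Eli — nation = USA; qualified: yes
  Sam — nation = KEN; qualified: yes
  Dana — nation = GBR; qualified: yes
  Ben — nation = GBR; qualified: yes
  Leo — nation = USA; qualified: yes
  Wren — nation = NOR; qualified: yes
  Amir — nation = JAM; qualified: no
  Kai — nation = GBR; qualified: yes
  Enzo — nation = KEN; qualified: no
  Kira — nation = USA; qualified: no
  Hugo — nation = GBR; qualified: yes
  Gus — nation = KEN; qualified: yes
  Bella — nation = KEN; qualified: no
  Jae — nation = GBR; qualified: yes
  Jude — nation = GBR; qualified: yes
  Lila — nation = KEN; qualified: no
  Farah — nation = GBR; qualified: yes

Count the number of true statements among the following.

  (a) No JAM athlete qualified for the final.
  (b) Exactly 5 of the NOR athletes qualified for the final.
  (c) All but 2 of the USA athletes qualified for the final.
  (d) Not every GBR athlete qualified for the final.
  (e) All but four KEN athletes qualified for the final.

2

(a) JAM: |A| = 5, |A ∩ B| = 0; needs A ∩ B = ∅ (|A ∩ B| = 0) — true.
(b) NOR: |A| = 6, |A ∩ B| = 5; needs |A ∩ B| = 5 — true.
(c) USA: |A| = 8, |A ∩ B| = 5; needs |A ∖ B| = 2 — false.
(d) GBR: |A| = 9, |A ∩ B| = 9; needs A ⊄ B (|A ∖ B| ≥ 1) — false.
(e) KEN: |A| = 7, |A ∩ B| = 4; needs |A ∖ B| = 4 — false.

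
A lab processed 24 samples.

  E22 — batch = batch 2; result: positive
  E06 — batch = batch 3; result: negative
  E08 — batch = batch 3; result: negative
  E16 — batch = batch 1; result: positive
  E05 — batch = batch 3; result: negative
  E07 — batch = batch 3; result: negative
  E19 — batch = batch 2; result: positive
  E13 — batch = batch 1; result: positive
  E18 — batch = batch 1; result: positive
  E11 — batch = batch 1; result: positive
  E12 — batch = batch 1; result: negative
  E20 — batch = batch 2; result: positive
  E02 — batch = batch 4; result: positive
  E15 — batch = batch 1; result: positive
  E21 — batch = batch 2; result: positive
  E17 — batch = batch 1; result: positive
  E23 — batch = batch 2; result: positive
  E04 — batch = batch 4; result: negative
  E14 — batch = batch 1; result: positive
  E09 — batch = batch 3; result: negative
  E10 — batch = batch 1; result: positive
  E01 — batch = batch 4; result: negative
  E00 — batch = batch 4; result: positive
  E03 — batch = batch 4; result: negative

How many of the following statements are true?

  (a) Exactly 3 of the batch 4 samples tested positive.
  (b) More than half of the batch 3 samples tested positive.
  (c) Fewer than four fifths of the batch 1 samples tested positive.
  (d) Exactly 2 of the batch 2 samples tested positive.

(a) batch 4: |A| = 5, |A ∩ B| = 2; needs |A ∩ B| = 3 — false.
(b) batch 3: |A| = 5, |A ∩ B| = 0; needs |A ∩ B| > |A ∖ B| — false.
(c) batch 1: |A| = 9, |A ∩ B| = 8; needs |A ∩ B| / |A| < 4/5 — false.
(d) batch 2: |A| = 5, |A ∩ B| = 5; needs |A ∩ B| = 2 — false.

0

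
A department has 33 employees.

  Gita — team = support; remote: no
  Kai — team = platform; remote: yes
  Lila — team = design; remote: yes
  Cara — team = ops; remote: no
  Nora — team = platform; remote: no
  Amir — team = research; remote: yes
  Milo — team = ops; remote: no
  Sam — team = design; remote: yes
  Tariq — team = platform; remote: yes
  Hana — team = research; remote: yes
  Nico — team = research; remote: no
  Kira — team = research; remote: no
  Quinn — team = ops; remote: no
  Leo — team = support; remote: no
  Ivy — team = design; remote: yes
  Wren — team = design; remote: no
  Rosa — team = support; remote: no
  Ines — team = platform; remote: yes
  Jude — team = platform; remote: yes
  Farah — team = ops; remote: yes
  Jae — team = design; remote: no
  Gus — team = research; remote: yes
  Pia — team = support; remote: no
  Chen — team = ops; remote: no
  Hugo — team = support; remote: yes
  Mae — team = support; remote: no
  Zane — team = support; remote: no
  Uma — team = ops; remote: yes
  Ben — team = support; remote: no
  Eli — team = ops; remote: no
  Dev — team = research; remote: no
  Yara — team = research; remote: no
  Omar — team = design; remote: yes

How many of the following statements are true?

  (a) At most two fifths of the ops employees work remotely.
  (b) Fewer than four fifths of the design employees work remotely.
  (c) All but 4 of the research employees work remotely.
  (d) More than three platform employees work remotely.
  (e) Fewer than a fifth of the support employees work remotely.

5

(a) ops: |A| = 7, |A ∩ B| = 2; needs |A ∩ B| / |A| ≤ 2/5 — true.
(b) design: |A| = 6, |A ∩ B| = 4; needs |A ∩ B| / |A| < 4/5 — true.
(c) research: |A| = 7, |A ∩ B| = 3; needs |A ∖ B| = 4 — true.
(d) platform: |A| = 5, |A ∩ B| = 4; needs |A ∩ B| > 3 — true.
(e) support: |A| = 8, |A ∩ B| = 1; needs |A ∩ B| / |A| < 1/5 — true.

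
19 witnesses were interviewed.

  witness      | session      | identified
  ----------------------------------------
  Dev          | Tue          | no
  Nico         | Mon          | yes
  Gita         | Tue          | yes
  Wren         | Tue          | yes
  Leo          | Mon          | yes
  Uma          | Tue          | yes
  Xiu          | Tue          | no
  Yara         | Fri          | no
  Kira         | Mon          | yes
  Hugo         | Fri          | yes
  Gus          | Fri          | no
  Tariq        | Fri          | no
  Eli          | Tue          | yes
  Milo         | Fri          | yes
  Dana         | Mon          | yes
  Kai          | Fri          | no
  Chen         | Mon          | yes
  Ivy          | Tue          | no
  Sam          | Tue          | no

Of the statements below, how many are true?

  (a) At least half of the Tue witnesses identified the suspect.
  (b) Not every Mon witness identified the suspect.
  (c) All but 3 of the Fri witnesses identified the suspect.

1

(a) Tue: |A| = 8, |A ∩ B| = 4; needs |A ∩ B| ≥ |A ∖ B| — true.
(b) Mon: |A| = 5, |A ∩ B| = 5; needs A ⊄ B (|A ∖ B| ≥ 1) — false.
(c) Fri: |A| = 6, |A ∩ B| = 2; needs |A ∖ B| = 3 — false.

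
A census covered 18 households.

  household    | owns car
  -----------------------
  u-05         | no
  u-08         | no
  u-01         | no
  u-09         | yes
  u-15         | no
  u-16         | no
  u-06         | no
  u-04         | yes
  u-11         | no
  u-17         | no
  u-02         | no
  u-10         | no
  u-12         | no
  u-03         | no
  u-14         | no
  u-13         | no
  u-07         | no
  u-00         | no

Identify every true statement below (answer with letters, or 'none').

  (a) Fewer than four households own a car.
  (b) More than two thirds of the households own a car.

|A| = 18, |A ∩ B| = 2, |A ∖ B| = 16.
(a) |A ∩ B| < 4: holds.
(b) |A ∩ B| / |A| > 2/3: fails.

(a)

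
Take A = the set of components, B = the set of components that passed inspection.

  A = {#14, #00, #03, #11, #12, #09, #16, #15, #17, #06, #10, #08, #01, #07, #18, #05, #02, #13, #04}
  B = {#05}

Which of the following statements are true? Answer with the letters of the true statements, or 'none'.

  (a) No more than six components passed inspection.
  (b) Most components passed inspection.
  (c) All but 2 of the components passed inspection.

(a)

|A| = 19, |A ∩ B| = 1, |A ∖ B| = 18.
(a) |A ∩ B| ≤ 6: holds.
(b) |A ∩ B| > |A ∖ B|: fails.
(c) |A ∖ B| = 2: fails.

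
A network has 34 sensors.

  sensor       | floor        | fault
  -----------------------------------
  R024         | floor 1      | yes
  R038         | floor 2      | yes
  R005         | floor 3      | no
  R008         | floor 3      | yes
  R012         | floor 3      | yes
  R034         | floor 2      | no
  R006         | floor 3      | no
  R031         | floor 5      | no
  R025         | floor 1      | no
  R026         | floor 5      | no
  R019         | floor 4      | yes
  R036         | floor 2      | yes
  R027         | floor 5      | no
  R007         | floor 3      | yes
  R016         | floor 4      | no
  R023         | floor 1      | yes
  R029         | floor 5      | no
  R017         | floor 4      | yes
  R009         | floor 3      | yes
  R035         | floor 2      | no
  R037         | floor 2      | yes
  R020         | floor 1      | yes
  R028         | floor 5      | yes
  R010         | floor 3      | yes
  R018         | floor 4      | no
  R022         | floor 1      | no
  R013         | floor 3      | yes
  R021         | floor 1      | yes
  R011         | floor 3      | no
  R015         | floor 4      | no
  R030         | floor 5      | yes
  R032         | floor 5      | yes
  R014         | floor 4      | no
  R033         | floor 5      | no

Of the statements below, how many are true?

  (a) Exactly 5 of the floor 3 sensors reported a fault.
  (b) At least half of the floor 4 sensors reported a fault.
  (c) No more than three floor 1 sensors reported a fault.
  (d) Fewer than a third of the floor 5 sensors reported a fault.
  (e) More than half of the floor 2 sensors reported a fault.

(a) floor 3: |A| = 9, |A ∩ B| = 6; needs |A ∩ B| = 5 — false.
(b) floor 4: |A| = 6, |A ∩ B| = 2; needs |A ∩ B| ≥ |A ∖ B| — false.
(c) floor 1: |A| = 6, |A ∩ B| = 4; needs |A ∩ B| ≤ 3 — false.
(d) floor 5: |A| = 8, |A ∩ B| = 3; needs |A ∩ B| / |A| < 1/3 — false.
(e) floor 2: |A| = 5, |A ∩ B| = 3; needs |A ∩ B| > |A ∖ B| — true.

1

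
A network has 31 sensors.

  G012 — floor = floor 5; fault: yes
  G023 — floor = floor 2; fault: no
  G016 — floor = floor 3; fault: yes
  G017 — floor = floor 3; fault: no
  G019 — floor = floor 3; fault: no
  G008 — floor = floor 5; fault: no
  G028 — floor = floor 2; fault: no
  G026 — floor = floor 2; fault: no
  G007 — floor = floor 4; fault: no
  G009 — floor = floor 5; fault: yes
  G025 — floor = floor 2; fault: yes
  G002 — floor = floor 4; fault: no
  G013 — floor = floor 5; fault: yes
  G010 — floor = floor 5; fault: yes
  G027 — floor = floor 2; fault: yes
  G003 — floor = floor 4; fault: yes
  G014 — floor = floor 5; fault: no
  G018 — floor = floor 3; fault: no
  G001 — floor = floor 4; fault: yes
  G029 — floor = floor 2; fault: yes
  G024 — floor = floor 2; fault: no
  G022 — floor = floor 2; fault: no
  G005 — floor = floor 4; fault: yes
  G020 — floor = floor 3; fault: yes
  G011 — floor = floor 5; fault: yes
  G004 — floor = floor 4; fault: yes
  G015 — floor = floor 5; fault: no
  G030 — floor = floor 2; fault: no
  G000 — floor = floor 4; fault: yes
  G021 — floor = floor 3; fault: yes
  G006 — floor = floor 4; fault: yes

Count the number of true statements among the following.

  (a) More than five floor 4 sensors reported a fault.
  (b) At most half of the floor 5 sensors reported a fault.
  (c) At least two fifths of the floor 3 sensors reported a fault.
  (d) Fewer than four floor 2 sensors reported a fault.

(a) floor 4: |A| = 8, |A ∩ B| = 6; needs |A ∩ B| > 5 — true.
(b) floor 5: |A| = 8, |A ∩ B| = 5; needs |A ∩ B| ≤ |A ∖ B| — false.
(c) floor 3: |A| = 6, |A ∩ B| = 3; needs |A ∩ B| / |A| ≥ 2/5 — true.
(d) floor 2: |A| = 9, |A ∩ B| = 3; needs |A ∩ B| < 4 — true.

3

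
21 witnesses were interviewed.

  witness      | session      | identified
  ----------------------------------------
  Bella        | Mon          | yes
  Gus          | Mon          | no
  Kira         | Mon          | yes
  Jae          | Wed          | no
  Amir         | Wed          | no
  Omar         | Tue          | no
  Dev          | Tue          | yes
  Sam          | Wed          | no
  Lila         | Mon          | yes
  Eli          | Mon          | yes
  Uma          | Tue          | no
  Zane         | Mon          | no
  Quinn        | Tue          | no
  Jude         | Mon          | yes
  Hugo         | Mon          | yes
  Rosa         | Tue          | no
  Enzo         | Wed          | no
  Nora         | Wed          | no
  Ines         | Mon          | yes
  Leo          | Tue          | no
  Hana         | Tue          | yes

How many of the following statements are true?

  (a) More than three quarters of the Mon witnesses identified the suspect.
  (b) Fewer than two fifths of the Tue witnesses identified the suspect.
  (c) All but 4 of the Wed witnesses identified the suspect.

2

(a) Mon: |A| = 9, |A ∩ B| = 7; needs |A ∩ B| / |A| > 3/4 — true.
(b) Tue: |A| = 7, |A ∩ B| = 2; needs |A ∩ B| / |A| < 2/5 — true.
(c) Wed: |A| = 5, |A ∩ B| = 0; needs |A ∖ B| = 4 — false.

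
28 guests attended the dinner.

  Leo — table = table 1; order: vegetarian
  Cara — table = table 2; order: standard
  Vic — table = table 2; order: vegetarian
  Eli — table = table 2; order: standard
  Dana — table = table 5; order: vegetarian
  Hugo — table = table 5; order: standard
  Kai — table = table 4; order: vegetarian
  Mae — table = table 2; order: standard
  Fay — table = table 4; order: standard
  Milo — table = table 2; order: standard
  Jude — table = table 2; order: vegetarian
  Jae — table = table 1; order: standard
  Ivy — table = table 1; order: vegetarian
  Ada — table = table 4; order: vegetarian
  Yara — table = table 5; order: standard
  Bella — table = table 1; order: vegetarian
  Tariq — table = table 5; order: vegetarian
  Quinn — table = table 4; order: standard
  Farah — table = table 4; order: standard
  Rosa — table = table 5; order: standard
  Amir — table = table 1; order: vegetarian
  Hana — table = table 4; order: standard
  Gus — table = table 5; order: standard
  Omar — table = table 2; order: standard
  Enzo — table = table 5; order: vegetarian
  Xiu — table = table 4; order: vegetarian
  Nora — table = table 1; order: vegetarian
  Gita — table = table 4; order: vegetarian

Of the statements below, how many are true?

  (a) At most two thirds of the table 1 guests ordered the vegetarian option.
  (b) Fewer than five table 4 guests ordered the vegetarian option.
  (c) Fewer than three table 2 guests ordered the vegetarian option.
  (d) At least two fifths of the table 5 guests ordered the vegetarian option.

3

(a) table 1: |A| = 6, |A ∩ B| = 5; needs |A ∩ B| / |A| ≤ 2/3 — false.
(b) table 4: |A| = 8, |A ∩ B| = 4; needs |A ∩ B| < 5 — true.
(c) table 2: |A| = 7, |A ∩ B| = 2; needs |A ∩ B| < 3 — true.
(d) table 5: |A| = 7, |A ∩ B| = 3; needs |A ∩ B| / |A| ≥ 2/5 — true.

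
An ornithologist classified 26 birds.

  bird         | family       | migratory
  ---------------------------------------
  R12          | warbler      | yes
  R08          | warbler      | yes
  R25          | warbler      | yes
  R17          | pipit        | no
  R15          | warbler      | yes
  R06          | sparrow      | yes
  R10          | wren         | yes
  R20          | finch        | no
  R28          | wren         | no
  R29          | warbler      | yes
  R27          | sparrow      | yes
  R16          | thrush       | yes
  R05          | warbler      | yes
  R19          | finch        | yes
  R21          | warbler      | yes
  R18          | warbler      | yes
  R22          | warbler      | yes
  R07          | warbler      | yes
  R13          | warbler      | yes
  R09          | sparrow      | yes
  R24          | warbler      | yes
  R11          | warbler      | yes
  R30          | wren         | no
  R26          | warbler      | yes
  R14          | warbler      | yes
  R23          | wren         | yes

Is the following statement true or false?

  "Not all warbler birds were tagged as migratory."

Truth condition: A ⊄ B (|A ∖ B| ≥ 1).
|A| = 15, |A ∩ B| = 15, |A ∖ B| = 0.
So the statement is false.

False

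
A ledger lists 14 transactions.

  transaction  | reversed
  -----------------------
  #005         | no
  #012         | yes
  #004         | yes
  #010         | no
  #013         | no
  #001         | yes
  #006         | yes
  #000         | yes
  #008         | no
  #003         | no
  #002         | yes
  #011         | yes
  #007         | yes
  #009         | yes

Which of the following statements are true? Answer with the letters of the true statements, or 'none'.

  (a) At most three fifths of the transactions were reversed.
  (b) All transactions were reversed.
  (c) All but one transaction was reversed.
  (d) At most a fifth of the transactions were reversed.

none

|A| = 14, |A ∩ B| = 9, |A ∖ B| = 5.
(a) |A ∩ B| / |A| ≤ 3/5: fails.
(b) A ⊆ B, i.e. every element of A is in B (|A ∖ B| = 0): fails.
(c) |A ∖ B| = 1: fails.
(d) |A ∩ B| / |A| ≤ 1/5: fails.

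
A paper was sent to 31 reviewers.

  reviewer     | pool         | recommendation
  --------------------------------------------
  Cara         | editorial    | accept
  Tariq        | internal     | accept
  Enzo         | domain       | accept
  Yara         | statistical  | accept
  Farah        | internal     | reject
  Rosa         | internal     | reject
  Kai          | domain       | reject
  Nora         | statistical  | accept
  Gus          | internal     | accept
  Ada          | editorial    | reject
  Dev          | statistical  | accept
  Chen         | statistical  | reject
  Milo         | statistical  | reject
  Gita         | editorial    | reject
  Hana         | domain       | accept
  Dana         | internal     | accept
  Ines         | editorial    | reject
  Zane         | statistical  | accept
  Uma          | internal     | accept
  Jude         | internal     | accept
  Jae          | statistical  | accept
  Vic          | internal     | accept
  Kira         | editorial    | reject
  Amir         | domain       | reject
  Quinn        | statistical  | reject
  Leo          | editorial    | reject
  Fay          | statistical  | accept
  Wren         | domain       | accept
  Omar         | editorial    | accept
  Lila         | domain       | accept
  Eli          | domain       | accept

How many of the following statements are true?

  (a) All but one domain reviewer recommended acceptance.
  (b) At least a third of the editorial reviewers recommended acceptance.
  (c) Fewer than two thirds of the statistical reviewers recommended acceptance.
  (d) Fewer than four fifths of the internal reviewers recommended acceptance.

1

(a) domain: |A| = 7, |A ∩ B| = 5; needs |A ∖ B| = 1 — false.
(b) editorial: |A| = 7, |A ∩ B| = 2; needs |A ∩ B| / |A| ≥ 1/3 — false.
(c) statistical: |A| = 9, |A ∩ B| = 6; needs |A ∩ B| / |A| < 2/3 — false.
(d) internal: |A| = 8, |A ∩ B| = 6; needs |A ∩ B| / |A| < 4/5 — true.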